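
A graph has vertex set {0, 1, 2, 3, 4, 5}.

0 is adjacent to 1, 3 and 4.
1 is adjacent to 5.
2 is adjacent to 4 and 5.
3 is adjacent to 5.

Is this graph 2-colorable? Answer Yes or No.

No

The cycle 2-4-0-1-5-2 has odd length 5, so it cannot be 2-colored; at least 3 colors are needed.
So 2 colors are not enough.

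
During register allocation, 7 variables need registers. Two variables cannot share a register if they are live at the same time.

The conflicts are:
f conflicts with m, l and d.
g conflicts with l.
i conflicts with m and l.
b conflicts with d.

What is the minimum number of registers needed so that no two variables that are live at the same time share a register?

b and d conflict, so at least 2 registers are needed.
2 registers suffice: f=1, g=1, i=1, b=1, m=2, l=2, d=2. No two conflicting variables share a register.

2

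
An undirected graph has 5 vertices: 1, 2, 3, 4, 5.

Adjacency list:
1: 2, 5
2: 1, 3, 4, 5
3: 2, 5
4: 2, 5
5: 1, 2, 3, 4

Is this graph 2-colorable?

No

2, 4, 5 are mutually adjacent, so at least 3 colors are needed.
So 2 colors are not enough.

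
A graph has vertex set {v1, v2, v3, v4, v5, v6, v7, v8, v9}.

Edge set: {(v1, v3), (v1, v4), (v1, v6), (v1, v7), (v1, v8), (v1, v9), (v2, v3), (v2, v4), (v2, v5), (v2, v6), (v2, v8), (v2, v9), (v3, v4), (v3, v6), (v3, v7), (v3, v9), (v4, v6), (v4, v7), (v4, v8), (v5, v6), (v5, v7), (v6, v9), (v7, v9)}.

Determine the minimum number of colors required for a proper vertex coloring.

4

v1, v3, v4, v6 are pairwise adjacent (a clique of size 4), so at least 4 colors are needed.
A valid assignment using 4 colors: v1=3, v2=3, v3=4, v4=2, v5=2, v6=1, v7=1, v8=1, v9=2. No two adjacent vertices share a color.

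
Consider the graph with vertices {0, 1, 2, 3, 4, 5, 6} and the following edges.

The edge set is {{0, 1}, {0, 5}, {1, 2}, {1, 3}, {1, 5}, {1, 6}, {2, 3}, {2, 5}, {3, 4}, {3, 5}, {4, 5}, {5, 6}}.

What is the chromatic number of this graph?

1, 2, 3, 5 are mutually adjacent (a clique of size 4), so at least 4 colors are needed.
4 colors suffice: color a → {5}; color b → {1, 4}; color c → {0, 3, 6}; color d → {2}. Each edge has distinct colors on its endpoints.

4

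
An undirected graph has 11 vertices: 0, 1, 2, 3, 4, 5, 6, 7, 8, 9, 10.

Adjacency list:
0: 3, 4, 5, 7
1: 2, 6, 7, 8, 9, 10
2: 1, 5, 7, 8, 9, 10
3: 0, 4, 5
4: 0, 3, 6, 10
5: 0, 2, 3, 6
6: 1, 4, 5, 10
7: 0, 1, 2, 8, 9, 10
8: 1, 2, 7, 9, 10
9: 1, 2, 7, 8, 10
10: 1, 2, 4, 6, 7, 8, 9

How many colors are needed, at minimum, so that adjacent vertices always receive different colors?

6

1, 2, 7, 8, 9, 10 are pairwise adjacent (a clique of size 6), so at least 6 colors are needed.
One proper 6-coloring: 0=green, 1=blue, 2=green, 3=yellow, 4=blue, 5=red, 6=green, 7=yellow, 8=orange, 9=purple, 10=red. Every edge joins two different colors.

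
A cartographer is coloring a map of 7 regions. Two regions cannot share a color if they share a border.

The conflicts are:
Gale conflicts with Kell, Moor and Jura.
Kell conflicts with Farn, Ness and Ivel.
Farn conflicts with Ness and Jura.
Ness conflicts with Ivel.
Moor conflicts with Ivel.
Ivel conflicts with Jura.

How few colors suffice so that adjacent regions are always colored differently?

3

Kell, Ness, Ivel are mutually in conflict, so at least 3 colors are needed.
A valid assignment using 3 colors: Gale=1, Kell=2, Farn=1, Ness=3, Moor=2, Ivel=1, Jura=2. No two conflicting regions share a color.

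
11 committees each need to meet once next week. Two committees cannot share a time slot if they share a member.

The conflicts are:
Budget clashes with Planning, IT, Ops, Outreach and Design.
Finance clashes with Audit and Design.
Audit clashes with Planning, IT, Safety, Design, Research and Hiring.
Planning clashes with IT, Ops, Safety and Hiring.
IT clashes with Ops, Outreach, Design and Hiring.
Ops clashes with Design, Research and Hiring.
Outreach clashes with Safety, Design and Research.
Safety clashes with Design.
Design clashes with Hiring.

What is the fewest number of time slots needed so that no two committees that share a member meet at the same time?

4

Budget, IT, Outreach, Design pairwise conflict, so at least 4 time slots are needed.
A valid assignment using 4 time slots: Budget=4, Finance=3, Audit=2, Planning=1, IT=3, Ops=2, Outreach=2, Safety=3, Design=1, Research=1, Hiring=4. No two conflicting committees share a time slot.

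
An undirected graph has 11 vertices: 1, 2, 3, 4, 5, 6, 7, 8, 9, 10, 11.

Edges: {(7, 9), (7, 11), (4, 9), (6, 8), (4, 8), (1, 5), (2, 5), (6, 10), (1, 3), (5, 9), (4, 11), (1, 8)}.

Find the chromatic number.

3

The cycle 4-8-1-5-9-4 has odd length 5, so it cannot be 2-colored; at least 3 colors are needed.
3 colors suffice: color a → {1, 2, 4, 6, 7}; color b → {3, 5, 8, 10, 11}; color c → {9}. Every edge joins two different colors.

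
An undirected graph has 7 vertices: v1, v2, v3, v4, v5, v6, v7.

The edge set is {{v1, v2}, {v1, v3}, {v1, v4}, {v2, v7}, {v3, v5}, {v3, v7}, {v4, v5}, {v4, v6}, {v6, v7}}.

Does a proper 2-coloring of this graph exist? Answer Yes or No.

No

The cycle v4-v5-v3-v7-v6-v4 has odd length 5, so it cannot be 2-colored; at least 3 colors are needed.
So 2 colors are not enough.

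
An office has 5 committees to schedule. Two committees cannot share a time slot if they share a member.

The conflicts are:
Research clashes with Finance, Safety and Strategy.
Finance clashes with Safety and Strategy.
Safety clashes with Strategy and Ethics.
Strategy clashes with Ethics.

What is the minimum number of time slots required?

Research, Finance, Safety, Strategy all conflict with each other, so at least 4 time slots are needed.
A valid assignment using 4 time slots: Research=3, Finance=4, Safety=2, Strategy=1, Ethics=3. Every pair that conflicts lands in different time slots.

4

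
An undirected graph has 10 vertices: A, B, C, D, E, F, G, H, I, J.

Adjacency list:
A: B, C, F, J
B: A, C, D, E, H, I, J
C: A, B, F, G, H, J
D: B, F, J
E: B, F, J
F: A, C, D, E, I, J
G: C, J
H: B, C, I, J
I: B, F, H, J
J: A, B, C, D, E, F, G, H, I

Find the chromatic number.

B, H, I, J are pairwise adjacent (a clique of size 4), so at least 4 colors are needed.
4 colors suffice: A=4, B=2, C=3, D=3, E=3, F=2, G=2, H=4, I=3, J=1. No two adjacent vertices share a color.

4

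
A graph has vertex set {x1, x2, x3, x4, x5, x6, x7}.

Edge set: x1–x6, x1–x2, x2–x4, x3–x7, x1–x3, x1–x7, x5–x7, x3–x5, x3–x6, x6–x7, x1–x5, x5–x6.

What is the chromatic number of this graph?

5

x1, x3, x5, x6, x7 are pairwise adjacent (a clique of size 5), so at least 5 colors are needed.
One proper 5-coloring: x1=red, x2=blue, x3=purple, x4=red, x5=green, x6=blue, x7=yellow. No two adjacent vertices share a color.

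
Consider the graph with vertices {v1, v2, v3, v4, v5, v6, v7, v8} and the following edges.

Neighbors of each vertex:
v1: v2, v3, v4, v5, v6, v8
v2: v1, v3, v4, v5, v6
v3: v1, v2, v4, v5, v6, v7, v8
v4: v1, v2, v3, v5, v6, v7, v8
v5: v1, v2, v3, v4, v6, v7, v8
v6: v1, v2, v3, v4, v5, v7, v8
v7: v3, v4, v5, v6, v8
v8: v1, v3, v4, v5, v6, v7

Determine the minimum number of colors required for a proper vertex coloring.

6

v1, v3, v4, v5, v6, v8 are pairwise adjacent (a clique of size 6), so at least 6 colors are needed.
6 colors suffice: color 1 → {v5}; color 2 → {v3}; color 3 → {v6}; color 4 → {v4}; color 5 → {v1, v7}; color 6 → {v2, v8}. No two adjacent vertices share a color.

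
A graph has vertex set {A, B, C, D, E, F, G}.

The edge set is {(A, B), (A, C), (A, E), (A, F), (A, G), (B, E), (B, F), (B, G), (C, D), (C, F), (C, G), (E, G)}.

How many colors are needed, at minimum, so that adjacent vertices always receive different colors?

4

A, B, E, G form a clique, so at least 4 colors are needed.
4 colors suffice: A=1, B=2, C=2, D=1, E=4, F=3, G=3. Each edge has distinct colors on its endpoints.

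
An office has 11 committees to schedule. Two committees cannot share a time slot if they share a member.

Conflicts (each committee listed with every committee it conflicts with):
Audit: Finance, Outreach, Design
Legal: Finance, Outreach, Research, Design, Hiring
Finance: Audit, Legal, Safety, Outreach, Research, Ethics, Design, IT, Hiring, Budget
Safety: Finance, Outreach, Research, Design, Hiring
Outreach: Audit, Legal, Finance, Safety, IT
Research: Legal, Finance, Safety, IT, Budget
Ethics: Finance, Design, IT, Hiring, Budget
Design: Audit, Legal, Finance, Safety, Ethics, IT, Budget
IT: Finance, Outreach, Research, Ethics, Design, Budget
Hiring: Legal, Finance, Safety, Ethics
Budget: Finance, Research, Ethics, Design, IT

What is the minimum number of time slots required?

Finance, Ethics, Design, IT, Budget pairwise conflict, so at least 5 time slots are needed.
A valid assignment using 5 time slots: Audit=3, Legal=3, Finance=1, Safety=3, Outreach=2, Research=2, Ethics=5, Design=2, IT=3, Hiring=2, Budget=4. Every pair that conflicts lands in different time slots.

5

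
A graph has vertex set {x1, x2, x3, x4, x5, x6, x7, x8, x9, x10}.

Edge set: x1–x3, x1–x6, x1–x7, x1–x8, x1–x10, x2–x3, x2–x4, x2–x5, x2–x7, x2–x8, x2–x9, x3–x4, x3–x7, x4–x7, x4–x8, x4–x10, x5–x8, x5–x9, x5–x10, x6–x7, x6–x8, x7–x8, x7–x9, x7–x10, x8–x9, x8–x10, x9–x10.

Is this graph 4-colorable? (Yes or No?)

The chromatic number is 4. x2, x3, x4, x7 form a clique, so at least 4 colors are needed.
4 colors suffice: color red → {x5, x7}; color blue → {x3, x8}; color green → {x2, x6, x10}; color yellow → {x1, x4, x9}.
That is already a proper 4-coloring.

Yes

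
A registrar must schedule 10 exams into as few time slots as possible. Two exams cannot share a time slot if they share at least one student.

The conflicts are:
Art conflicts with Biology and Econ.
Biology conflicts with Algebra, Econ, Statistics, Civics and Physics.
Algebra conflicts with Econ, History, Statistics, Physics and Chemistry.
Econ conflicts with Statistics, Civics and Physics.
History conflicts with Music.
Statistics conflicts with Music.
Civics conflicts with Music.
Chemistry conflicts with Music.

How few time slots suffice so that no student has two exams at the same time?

Biology, Algebra, Econ, Physics pairwise conflict, so at least 4 time slots are needed.
Using 4 time slots: Art=2, Biology=1, Algebra=2, Econ=3, History=3, Statistics=4, Civics=2, Physics=4, Chemistry=3, Music=1. Every pair that conflicts lands in different time slots.

4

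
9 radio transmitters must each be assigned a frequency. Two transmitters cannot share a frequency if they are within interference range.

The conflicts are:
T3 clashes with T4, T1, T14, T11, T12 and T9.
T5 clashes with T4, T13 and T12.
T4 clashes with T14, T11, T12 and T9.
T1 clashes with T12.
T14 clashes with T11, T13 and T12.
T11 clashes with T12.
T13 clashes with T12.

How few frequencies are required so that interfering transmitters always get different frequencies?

T3, T4, T14, T11, T12 are mutually in conflict, so at least 5 frequencies are needed.
5 frequencies suffice: frequency 1 → {T12, T9}; frequency 2 → {T3, T13}; frequency 3 → {T4, T1}; frequency 4 → {T5, T14}; frequency 5 → {T11}. Every pair that conflicts lands in different frequencies.

5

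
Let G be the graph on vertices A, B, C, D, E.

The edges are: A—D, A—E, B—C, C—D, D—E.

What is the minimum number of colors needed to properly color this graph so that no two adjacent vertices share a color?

3

A, D, E are mutually adjacent, so at least 3 colors are needed.
3 colors suffice: A=3, B=1, C=2, D=1, E=2. Every edge joins two different colors.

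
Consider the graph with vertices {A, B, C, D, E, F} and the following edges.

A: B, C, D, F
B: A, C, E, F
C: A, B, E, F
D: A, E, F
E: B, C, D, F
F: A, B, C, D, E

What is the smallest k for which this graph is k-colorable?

B, C, E, F are pairwise adjacent (a clique of size 4), so at least 4 colors are needed.
One proper 4-coloring: A=3, B=4, C=2, D=2, E=3, F=1. No two adjacent vertices share a color.

4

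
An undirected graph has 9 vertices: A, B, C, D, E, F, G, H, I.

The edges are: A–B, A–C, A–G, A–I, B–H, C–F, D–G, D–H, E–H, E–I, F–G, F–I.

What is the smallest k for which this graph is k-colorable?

3

The cycle B-H-D-G-A-B has odd length 5, so it cannot be 2-colored; at least 3 colors are needed.
A valid assignment using 3 colors: A=1, B=2, C=2, D=3, E=3, F=1, G=2, H=1, I=2. Every edge joins two different colors.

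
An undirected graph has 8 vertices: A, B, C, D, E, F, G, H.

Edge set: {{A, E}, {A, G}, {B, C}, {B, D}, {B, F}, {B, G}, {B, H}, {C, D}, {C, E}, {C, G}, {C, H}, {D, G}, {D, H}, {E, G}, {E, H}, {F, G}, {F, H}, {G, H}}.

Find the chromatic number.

B, C, D, G, H are pairwise adjacent (a clique of size 5), so at least 5 colors are needed.
A valid assignment using 5 colors: A=2, B=4, C=3, D=5, E=4, F=3, G=1, H=2. Every edge joins two different colors.

5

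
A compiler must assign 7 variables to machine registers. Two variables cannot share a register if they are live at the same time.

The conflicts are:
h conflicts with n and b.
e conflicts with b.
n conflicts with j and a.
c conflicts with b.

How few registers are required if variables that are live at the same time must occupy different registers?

2

h and n conflict, so at least 2 registers are needed.
2 registers suffice: register 1 → {n, b}; register 2 → {h, e, j, a, c}. Each listed conflict is separated.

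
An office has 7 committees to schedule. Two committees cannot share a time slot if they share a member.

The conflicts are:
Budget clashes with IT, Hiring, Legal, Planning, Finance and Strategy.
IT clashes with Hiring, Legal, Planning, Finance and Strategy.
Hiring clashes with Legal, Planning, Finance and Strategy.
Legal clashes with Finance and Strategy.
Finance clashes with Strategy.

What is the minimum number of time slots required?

6

Budget, IT, Hiring, Legal, Finance, Strategy pairwise conflict, so at least 6 time slots are needed.
A valid assignment using 6 time slots: Budget=3, IT=2, Hiring=1, Legal=5, Planning=4, Finance=4, Strategy=6. Each listed conflict is separated.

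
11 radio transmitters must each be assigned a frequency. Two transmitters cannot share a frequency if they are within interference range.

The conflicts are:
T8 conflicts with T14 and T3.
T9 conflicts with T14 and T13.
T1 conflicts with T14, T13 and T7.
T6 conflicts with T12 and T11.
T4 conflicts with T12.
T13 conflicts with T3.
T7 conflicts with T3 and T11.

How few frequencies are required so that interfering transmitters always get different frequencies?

3

The cycle T8-T14-T1-T7-T3-T8 has odd length 5, so it cannot be 2-colored; at least 3 frequencies are needed.
A valid assignment using 3 frequencies: T8=3, T9=1, T1=1, T14=2, T6=1, T4=1, T13=2, T7=2, T3=1, T12=2, T11=3. No two conflicting transmitters share a frequency.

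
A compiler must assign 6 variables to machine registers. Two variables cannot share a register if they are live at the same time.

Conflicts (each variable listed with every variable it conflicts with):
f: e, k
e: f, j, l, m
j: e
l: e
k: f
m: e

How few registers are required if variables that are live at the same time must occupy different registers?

e and m conflict, so at least 2 registers are needed.
2 registers suffice: register 1 → {e, k}; register 2 → {f, j, l, m}. Each listed conflict is separated.

2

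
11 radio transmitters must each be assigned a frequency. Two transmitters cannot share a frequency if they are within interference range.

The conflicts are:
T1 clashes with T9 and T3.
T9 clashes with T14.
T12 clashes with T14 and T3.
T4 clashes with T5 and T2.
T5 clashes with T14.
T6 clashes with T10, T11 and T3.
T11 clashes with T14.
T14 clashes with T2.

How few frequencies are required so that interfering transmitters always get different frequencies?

The cycle T12-T3-T6-T11-T14-T12 has odd length 5, so it cannot be 2-colored; at least 3 frequencies are needed.
3 frequencies suffice: frequency 1 → {T1, T4, T6, T14}; frequency 2 → {T9, T5, T10, T11, T2, T3}; frequency 3 → {T12}. Each listed conflict is separated.

3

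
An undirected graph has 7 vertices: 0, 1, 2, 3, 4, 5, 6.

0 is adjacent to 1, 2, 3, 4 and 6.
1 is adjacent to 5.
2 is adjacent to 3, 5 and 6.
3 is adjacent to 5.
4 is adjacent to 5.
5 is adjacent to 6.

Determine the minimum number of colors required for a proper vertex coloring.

3

2, 5, 6 are mutually adjacent, so at least 3 colors are needed.
One proper 3-coloring: 0=red, 1=blue, 2=blue, 3=green, 4=blue, 5=red, 6=green. Each edge has distinct colors on its endpoints.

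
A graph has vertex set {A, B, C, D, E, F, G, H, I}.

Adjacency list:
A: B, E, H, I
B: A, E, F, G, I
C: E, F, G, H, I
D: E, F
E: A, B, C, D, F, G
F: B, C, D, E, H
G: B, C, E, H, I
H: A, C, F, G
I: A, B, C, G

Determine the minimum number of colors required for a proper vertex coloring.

C, E, F are mutually adjacent, so at least 3 colors are needed.
3 colors suffice: A=3, B=2, C=2, D=2, E=1, F=3, G=3, H=1, I=1. Every edge joins two different colors.

3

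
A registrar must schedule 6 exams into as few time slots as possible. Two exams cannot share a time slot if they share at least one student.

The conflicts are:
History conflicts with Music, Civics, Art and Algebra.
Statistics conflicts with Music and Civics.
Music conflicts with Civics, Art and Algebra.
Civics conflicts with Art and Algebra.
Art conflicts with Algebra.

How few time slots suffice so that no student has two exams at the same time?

5

History, Music, Civics, Art, Algebra are mutually in conflict, so at least 5 time slots are needed.
5 time slots suffice: History=4, Statistics=3, Music=2, Civics=1, Art=5, Algebra=3. Every pair that conflicts lands in different time slots.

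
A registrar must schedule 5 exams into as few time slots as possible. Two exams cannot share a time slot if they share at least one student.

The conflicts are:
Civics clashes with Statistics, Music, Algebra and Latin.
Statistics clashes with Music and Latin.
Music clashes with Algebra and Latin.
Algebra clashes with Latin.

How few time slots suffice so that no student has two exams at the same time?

Civics, Music, Algebra, Latin pairwise conflict, so at least 4 time slots are needed.
Using 4 time slots: Civics=2, Statistics=4, Music=1, Algebra=4, Latin=3. No two conflicting exams share a time slot.

4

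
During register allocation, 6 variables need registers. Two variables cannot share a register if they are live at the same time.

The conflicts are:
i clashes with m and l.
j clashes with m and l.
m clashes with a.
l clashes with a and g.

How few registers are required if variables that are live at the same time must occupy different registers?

j and l conflict, so at least 2 registers are needed.
2 registers suffice: i=2, j=2, m=1, l=1, a=2, g=2. Each listed conflict is separated.

2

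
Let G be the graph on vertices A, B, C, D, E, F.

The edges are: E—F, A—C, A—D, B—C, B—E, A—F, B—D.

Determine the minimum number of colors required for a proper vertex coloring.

The cycle F-A-C-B-E-F has odd length 5, so it cannot be 2-colored; at least 3 colors are needed.
3 colors suffice: A=1, B=1, C=2, D=2, E=2, F=3. Each edge has distinct colors on its endpoints.

3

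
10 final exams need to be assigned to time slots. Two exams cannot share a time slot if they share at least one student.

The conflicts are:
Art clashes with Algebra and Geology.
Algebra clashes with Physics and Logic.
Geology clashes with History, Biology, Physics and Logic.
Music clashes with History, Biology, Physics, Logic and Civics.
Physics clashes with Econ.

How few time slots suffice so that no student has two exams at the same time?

Algebra and Physics conflict, so at least 2 time slots are needed.
2 time slots suffice: time slot 1 → {Algebra, Geology, Music, Econ}; time slot 2 → {Art, History, Biology, Physics, Logic, Civics}. Each listed conflict is separated.

2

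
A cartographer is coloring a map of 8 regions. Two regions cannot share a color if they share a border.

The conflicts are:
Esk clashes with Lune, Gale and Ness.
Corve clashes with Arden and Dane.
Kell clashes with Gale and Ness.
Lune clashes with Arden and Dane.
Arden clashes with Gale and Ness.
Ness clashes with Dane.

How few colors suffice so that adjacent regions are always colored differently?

Corve and Arden conflict, so at least 2 colors are needed.
2 colors suffice: color 1 → {Esk, Kell, Arden, Dane}; color 2 → {Corve, Lune, Gale, Ness}. Every pair that conflicts lands in different colors.

2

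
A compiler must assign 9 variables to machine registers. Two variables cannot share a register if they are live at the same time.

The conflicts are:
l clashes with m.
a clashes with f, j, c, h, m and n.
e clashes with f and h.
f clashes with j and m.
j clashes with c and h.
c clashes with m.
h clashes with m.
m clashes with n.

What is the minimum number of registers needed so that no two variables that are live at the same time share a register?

3

a, j, c are mutually in conflict, so at least 3 registers are needed.
3 registers suffice: register 1 → {l, a, e}; register 2 → {j, m}; register 3 → {f, c, h, n}. No two conflicting variables share a register.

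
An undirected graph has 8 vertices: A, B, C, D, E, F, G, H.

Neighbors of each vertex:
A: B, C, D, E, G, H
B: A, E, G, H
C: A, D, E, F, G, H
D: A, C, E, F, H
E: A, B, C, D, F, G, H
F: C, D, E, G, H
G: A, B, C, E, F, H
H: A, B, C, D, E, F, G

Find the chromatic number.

C, E, F, G, H form a clique, so at least 5 colors are needed.
5 colors suffice: A=yellow, B=purple, C=purple, D=green, E=blue, F=yellow, G=green, H=red. Each edge has distinct colors on its endpoints.

5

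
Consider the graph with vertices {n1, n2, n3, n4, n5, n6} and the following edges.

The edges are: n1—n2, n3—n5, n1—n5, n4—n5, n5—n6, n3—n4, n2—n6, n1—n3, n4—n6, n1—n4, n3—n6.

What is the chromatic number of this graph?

4

n1, n3, n4, n5 are pairwise adjacent (a clique of size 4), so at least 4 colors are needed.
4 colors suffice: color 1 → {n1, n6}; color 2 → {n2, n4}; color 3 → {n5}; color 4 → {n3}. No two adjacent vertices share a color.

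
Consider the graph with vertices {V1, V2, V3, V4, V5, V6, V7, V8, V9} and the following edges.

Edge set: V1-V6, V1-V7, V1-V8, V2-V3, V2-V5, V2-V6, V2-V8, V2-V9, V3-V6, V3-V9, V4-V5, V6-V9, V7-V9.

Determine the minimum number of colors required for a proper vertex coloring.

4

V2, V3, V6, V9 are pairwise adjacent (a clique of size 4), so at least 4 colors are needed.
One proper 4-coloring: V1=R, V2=R, V3=Y, V4=R, V5=B, V6=G, V7=G, V8=B, V9=B. Each edge has distinct colors on its endpoints.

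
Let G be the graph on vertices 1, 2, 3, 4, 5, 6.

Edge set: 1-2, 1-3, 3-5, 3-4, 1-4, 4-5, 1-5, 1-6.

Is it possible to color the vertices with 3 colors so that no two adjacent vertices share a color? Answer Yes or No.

No

1, 3, 4, 5 are pairwise adjacent (a clique of size 4), so at least 4 colors are needed.
So 3 colors are not enough.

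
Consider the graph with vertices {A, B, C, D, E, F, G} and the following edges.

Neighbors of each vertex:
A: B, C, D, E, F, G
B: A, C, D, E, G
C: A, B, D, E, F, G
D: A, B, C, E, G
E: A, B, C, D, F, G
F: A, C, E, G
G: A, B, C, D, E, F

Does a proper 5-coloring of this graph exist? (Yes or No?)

No

A, B, C, D, E, G form a clique, so at least 6 colors are needed.
So 5 colors are not enough.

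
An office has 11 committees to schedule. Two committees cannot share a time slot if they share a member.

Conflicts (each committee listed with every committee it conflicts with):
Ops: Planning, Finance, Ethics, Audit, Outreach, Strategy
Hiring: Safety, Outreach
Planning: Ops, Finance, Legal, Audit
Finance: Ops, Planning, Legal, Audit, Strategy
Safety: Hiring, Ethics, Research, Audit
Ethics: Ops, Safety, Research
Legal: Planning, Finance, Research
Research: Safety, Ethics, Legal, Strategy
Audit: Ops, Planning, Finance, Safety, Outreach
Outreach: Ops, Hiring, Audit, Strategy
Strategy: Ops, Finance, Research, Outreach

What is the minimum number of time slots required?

Ops, Planning, Finance, Audit all conflict with each other, so at least 4 time slots are needed.
4 time slots suffice: time slot 1 → {Ops, Safety, Legal}; time slot 2 → {Hiring, Research, Audit}; time slot 3 → {Finance, Ethics, Outreach}; time slot 4 → {Planning, Strategy}. No two conflicting committees share a time slot.

4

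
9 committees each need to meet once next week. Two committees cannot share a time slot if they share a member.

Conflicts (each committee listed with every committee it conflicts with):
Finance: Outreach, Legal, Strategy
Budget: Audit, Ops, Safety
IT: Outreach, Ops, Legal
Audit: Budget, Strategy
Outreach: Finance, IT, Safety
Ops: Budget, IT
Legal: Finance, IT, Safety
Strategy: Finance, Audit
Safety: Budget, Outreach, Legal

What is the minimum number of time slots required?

The cycle Safety-Outreach-IT-Ops-Budget-Safety has odd length 5, so it cannot be 2-colored; at least 3 time slots are needed.
A valid assignment using 3 time slots: Finance=1, Budget=2, IT=1, Audit=1, Outreach=2, Ops=3, Legal=2, Strategy=2, Safety=1. No two conflicting committees share a time slot.

3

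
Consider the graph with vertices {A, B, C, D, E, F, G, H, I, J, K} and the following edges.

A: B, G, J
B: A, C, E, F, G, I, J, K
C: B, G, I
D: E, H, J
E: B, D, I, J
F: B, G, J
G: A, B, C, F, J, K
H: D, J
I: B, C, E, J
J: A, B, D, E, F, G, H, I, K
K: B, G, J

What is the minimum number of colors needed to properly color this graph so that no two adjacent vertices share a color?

4

B, F, G, J are pairwise adjacent (a clique of size 4), so at least 4 colors are needed.
4 colors suffice: color 1 → {C, J}; color 2 → {B, D}; color 3 → {G, H, I}; color 4 → {A, E, F, K}. Each edge has distinct colors on its endpoints.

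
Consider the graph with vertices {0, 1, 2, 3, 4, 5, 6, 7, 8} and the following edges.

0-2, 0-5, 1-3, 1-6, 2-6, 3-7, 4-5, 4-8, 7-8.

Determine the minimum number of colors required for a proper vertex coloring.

3

The cycle 8-4-5-0-2-6-1-3-7-8 has odd length 9, so it cannot be 2-colored; at least 3 colors are needed.
One proper 3-coloring: 0=c, 1=a, 2=a, 3=b, 4=a, 5=b, 6=b, 7=a, 8=b. Each edge has distinct colors on its endpoints.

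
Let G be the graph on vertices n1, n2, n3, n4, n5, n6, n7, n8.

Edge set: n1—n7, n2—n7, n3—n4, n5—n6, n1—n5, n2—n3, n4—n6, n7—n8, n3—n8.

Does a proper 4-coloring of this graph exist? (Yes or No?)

The chromatic number is 3. The cycle n8-n3-n4-n6-n5-n1-n7-n8 has odd length 7, so it cannot be 2-colored; at least 3 colors are needed.
3 colors suffice: color 1 → {n3, n6, n7}; color 2 → {n1, n2, n4, n8}; color 3 → {n5}.
Since 4 ≥ 3, a proper 4-coloring certainly exists.

Yes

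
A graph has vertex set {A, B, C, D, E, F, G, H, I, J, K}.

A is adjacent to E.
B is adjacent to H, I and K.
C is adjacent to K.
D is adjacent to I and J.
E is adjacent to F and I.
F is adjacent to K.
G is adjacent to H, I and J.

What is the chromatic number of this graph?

The cycle K-B-I-E-F-K has odd length 5, so it cannot be 2-colored; at least 3 colors are needed.
3 colors suffice: color red → {A, H, I, J, K}; color blue → {B, C, D, E, G}; color green → {F}. No two adjacent vertices share a color.

3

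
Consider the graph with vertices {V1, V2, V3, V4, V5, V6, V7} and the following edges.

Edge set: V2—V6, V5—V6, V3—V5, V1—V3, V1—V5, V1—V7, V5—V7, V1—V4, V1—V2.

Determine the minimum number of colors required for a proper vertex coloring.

3

V1, V5, V7 form a triangle, so at least 3 colors are needed.
A valid assignment using 3 colors: V1=R, V2=B, V3=G, V4=B, V5=B, V6=R, V7=G. Every edge joins two different colors.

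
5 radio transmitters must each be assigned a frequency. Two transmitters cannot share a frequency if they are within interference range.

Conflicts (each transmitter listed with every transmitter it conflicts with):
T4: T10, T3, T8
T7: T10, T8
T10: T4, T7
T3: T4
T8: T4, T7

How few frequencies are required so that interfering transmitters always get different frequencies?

2

T4 and T10 conflict, so at least 2 frequencies are needed.
2 frequencies suffice: frequency 1 → {T4, T7}; frequency 2 → {T10, T3, T8}. No two conflicting transmitters share a frequency.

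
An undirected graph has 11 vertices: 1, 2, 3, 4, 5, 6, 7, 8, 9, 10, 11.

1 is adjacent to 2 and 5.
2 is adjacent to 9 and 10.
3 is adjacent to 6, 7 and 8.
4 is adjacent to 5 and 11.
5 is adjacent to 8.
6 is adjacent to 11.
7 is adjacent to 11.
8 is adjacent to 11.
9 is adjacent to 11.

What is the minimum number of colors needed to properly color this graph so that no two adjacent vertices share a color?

4 and 11 are adjacent, so at least 2 colors are needed.
2 colors suffice: color red → {2, 3, 5, 11}; color blue → {1, 4, 6, 7, 8, 9, 10}. No two adjacent vertices share a color.

2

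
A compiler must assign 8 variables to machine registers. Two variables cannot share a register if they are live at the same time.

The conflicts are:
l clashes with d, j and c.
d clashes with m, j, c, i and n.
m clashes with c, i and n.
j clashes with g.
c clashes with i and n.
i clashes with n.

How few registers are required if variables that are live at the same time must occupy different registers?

d, m, c, i, n are mutually in conflict, so at least 5 registers are needed.
5 registers suffice: l=3, d=1, m=5, j=2, c=2, i=3, n=4, g=1. Every pair that conflicts lands in different registers.

5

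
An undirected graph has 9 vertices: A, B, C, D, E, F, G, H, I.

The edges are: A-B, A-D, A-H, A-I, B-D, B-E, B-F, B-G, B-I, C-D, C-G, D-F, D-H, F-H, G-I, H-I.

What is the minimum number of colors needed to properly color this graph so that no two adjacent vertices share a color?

3

A, D, H form a triangle, so at least 3 colors are needed.
3 colors suffice: color red → {B, C, H}; color blue → {D, E, I}; color green → {A, F, G}. Every edge joins two different colors.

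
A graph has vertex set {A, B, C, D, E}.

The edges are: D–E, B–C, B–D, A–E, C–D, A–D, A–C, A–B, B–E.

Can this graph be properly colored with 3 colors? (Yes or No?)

A, B, C, D are pairwise adjacent (a clique of size 4), so at least 4 colors are needed.
So 3 colors are not enough.

No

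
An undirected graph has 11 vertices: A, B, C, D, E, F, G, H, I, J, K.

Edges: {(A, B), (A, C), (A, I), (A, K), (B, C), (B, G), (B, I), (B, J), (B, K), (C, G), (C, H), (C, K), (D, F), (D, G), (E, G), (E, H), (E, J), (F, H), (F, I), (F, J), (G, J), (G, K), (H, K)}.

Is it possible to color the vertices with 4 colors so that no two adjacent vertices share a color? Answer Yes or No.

The chromatic number is 4. A, B, C, K form a clique, so at least 4 colors are needed.
4 colors suffice: color 1 → {B, D, H}; color 2 → {A, F, G}; color 3 → {I, J, K}; color 4 → {C, E}.
That is already a proper 4-coloring.

Yes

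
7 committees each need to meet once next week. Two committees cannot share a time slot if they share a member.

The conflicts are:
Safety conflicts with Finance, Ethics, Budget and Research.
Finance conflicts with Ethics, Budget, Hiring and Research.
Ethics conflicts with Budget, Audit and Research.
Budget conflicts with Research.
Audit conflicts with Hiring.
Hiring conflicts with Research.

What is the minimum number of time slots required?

5

Safety, Finance, Ethics, Budget, Research pairwise conflict, so at least 5 time slots are needed.
5 time slots suffice: Safety=4, Finance=2, Ethics=1, Budget=5, Audit=2, Hiring=1, Research=3. No two conflicting committees share a time slot.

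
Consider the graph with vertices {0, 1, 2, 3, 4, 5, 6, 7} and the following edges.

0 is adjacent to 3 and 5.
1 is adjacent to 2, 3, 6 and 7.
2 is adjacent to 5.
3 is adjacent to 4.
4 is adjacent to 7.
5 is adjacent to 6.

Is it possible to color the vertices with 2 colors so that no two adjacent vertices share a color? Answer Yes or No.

The cycle 3-1-2-5-0-3 has odd length 5, so it cannot be 2-colored; at least 3 colors are needed.
So 2 colors are not enough.

No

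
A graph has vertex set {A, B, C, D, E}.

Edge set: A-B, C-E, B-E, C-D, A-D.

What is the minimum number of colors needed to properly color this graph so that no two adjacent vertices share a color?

The cycle C-E-B-A-D-C has odd length 5, so it cannot be 2-colored; at least 3 colors are needed.
One proper 3-coloring: A=green, B=red, C=red, D=blue, E=blue. Each edge has distinct colors on its endpoints.

3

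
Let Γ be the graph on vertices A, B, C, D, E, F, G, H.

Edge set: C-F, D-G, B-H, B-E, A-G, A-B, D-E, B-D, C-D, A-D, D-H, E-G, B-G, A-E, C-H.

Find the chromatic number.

5

A, B, D, E, G form a clique, so at least 5 colors are needed.
5 colors suffice: A=green, B=blue, C=blue, D=red, E=purple, F=red, G=yellow, H=green. Every edge joins two different colors.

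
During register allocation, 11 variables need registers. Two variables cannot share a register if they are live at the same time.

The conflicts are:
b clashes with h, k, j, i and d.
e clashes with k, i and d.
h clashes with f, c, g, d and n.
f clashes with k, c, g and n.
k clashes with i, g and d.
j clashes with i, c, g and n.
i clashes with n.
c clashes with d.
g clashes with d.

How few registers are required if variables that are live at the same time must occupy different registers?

h, f, g are mutually in conflict, so at least 3 registers are needed.
3 registers suffice: register 1 → {h, k, j}; register 2 → {f, i, d}; register 3 → {b, e, c, g, n}. Every pair that conflicts lands in different registers.

3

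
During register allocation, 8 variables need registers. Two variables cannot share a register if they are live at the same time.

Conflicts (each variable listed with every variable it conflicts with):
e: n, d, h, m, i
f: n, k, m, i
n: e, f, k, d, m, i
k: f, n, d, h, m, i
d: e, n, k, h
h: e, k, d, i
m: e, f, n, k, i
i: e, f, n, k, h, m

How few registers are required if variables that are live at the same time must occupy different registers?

f, n, k, m, i pairwise conflict, so at least 5 registers are needed.
5 registers suffice: register 1 → {d, i}; register 2 → {e, k}; register 3 → {n, h}; register 4 → {m}; register 5 → {f}. No two conflicting variables share a register.

5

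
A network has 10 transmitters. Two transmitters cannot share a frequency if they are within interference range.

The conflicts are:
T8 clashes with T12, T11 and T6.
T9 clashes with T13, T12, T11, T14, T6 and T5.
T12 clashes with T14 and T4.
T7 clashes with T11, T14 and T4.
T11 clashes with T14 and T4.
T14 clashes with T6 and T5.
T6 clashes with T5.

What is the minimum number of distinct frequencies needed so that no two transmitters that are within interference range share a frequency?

4

T9, T14, T6, T5 are mutually in conflict, so at least 4 frequencies are needed.
4 frequencies suffice: T8=1, T9=1, T13=2, T12=3, T7=4, T11=3, T14=2, T4=1, T6=3, T5=4. Each listed conflict is separated.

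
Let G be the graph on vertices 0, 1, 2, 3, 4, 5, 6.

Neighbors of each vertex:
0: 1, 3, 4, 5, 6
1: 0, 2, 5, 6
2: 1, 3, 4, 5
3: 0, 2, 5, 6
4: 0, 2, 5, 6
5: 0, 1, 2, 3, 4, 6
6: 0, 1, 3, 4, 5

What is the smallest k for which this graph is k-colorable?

4

0, 3, 5, 6 are pairwise adjacent (a clique of size 4), so at least 4 colors are needed.
4 colors suffice: color a → {5}; color b → {0, 2}; color c → {6}; color d → {1, 3, 4}. Every edge joins two different colors.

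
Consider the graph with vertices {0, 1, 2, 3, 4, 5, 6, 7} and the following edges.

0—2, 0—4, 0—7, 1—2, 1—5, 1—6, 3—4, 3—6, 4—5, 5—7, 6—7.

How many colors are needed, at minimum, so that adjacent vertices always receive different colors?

3

The cycle 3-4-5-1-6-3 has odd length 5, so it cannot be 2-colored; at least 3 colors are needed.
One proper 3-coloring: 0=red, 1=blue, 2=green, 3=green, 4=blue, 5=red, 6=red, 7=blue. No two adjacent vertices share a color.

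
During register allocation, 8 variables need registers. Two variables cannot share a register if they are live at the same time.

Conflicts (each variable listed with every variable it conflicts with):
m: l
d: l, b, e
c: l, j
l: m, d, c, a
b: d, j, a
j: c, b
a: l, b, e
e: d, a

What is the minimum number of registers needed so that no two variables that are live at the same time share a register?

3

The cycle j-b-d-l-c-j has odd length 5, so it cannot be 2-colored; at least 3 registers are needed.
3 registers suffice: m=2, d=2, c=3, l=1, b=1, j=2, a=2, e=1. Each listed conflict is separated.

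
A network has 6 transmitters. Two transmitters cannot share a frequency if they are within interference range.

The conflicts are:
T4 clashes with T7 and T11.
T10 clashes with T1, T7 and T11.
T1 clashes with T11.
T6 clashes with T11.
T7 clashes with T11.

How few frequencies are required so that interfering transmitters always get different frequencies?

3

T10, T7, T11 are mutually in conflict, so at least 3 frequencies are needed.
3 frequencies suffice: T4=2, T10=2, T1=3, T6=2, T7=3, T11=1. Every pair that conflicts lands in different frequencies.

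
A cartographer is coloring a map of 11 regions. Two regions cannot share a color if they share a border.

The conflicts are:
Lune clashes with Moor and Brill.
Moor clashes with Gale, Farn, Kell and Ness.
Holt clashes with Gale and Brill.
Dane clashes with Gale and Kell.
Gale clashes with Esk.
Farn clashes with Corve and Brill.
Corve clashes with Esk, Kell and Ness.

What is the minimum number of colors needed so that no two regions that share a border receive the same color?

3

The cycle Dane-Gale-Esk-Corve-Kell-Dane has odd length 5, so it cannot be 2-colored; at least 3 colors are needed.
One proper 3-coloring: Lune=2, Moor=1, Holt=3, Dane=1, Gale=2, Farn=2, Corve=1, Brill=1, Esk=3, Kell=2, Ness=2. Each listed conflict is separated.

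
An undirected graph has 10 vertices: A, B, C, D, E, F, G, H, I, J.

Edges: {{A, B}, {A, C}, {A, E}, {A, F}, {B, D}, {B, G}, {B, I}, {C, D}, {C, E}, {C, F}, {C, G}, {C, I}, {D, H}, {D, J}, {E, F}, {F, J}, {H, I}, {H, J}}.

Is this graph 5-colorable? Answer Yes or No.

The chromatic number is 4. A, C, E, F are pairwise adjacent (a clique of size 4), so at least 4 colors are needed.
One proper 4-coloring: A=green, B=red, C=red, D=blue, E=yellow, F=blue, G=blue, H=red, I=blue, J=green.
Since 5 ≥ 4, a proper 5-coloring certainly exists.

Yes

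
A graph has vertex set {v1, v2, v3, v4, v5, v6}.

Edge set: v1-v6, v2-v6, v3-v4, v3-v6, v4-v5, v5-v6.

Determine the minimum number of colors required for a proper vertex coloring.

2

v2 and v6 are adjacent, so at least 2 colors are needed.
2 colors suffice: color red → {v4, v6}; color blue → {v1, v2, v3, v5}. No two adjacent vertices share a color.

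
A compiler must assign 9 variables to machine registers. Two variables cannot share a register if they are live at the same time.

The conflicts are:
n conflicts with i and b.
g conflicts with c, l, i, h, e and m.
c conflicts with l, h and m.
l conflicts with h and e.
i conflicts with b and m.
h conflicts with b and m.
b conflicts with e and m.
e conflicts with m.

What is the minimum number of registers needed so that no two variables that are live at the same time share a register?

g, c, h, m pairwise conflict, so at least 4 registers are needed.
4 registers suffice: register 1 → {n, l, m}; register 2 → {g, b}; register 3 → {i, h, e}; register 4 → {c}. No two conflicting variables share a register.

4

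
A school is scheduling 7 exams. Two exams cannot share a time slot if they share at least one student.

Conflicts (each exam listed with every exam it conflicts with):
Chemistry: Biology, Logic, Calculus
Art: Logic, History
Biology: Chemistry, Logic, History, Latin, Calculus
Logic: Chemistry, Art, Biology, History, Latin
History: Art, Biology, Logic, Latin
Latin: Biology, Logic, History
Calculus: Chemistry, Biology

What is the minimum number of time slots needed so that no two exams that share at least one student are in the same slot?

Biology, Logic, History, Latin all conflict with each other, so at least 4 time slots are needed.
4 time slots suffice: time slot 1 → {Art, Biology}; time slot 2 → {Logic, Calculus}; time slot 3 → {Chemistry, History}; time slot 4 → {Latin}. No two conflicting exams share a time slot.

4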